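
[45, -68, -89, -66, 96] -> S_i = Random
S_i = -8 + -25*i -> [-8, -33, -58, -83, -108]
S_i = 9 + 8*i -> [9, 17, 25, 33, 41]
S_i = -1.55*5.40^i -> [-1.55, -8.37, -45.2, -244.07, -1317.97]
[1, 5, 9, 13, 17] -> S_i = 1 + 4*i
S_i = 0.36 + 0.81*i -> [0.36, 1.17, 1.98, 2.79, 3.6]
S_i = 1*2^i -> [1, 2, 4, 8, 16]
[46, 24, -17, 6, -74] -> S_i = Random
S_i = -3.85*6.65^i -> [-3.85, -25.6, -170.26, -1132.21, -7529.17]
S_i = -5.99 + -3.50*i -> [-5.99, -9.49, -12.99, -16.49, -19.99]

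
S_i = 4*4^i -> [4, 16, 64, 256, 1024]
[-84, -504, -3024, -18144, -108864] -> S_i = -84*6^i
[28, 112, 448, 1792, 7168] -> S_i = 28*4^i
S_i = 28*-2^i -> [28, -56, 112, -224, 448]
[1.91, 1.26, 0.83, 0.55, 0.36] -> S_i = 1.91*0.66^i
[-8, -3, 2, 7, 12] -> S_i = -8 + 5*i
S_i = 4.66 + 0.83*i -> [4.66, 5.49, 6.32, 7.15, 7.98]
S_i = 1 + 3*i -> [1, 4, 7, 10, 13]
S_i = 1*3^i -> [1, 3, 9, 27, 81]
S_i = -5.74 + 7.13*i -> [-5.74, 1.39, 8.52, 15.65, 22.78]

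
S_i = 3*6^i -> [3, 18, 108, 648, 3888]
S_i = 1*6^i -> [1, 6, 36, 216, 1296]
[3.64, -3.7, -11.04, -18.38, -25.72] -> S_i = 3.64 + -7.34*i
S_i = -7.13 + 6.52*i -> [-7.13, -0.61, 5.91, 12.43, 18.95]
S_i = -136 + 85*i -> [-136, -51, 34, 119, 204]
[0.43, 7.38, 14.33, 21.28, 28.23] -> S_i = 0.43 + 6.95*i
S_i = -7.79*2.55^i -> [-7.79, -19.86, -50.65, -129.17, -329.38]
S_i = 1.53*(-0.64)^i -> [1.53, -0.98, 0.63, -0.4, 0.26]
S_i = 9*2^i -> [9, 18, 36, 72, 144]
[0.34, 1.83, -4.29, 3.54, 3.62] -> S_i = Random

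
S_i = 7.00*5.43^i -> [7.0, 38.01, 206.39, 1120.72, 6085.52]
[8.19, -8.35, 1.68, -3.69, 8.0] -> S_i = Random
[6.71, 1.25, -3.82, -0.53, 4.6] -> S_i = Random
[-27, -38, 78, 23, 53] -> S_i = Random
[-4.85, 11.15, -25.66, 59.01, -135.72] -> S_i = -4.85*(-2.30)^i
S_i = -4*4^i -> [-4, -16, -64, -256, -1024]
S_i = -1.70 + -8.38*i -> [-1.7, -10.08, -18.46, -26.84, -35.22]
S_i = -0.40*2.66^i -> [-0.4, -1.06, -2.83, -7.53, -20.03]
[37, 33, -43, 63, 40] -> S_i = Random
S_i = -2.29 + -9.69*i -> [-2.29, -11.98, -21.67, -31.36, -41.05]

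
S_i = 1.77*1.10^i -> [1.77, 1.95, 2.14, 2.36, 2.59]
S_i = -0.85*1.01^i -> [-0.85, -0.86, -0.87, -0.88, -0.88]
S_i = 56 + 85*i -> [56, 141, 226, 311, 396]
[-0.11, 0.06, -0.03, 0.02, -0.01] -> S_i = -0.11*(-0.54)^i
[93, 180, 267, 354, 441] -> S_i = 93 + 87*i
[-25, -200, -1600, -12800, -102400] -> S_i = -25*8^i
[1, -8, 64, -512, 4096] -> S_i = 1*-8^i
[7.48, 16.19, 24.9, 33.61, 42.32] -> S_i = 7.48 + 8.71*i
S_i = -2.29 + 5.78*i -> [-2.29, 3.49, 9.27, 15.05, 20.83]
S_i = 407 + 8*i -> [407, 415, 423, 431, 439]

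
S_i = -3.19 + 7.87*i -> [-3.19, 4.68, 12.55, 20.42, 28.29]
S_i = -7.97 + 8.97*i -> [-7.97, 1.0, 9.97, 18.94, 27.91]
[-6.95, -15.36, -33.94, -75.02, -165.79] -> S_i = -6.95*2.21^i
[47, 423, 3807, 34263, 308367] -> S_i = 47*9^i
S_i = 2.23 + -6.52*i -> [2.23, -4.29, -10.81, -17.33, -23.85]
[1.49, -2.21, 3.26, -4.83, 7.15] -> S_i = 1.49*(-1.48)^i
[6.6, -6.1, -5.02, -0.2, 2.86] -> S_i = Random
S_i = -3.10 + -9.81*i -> [-3.1, -12.91, -22.72, -32.53, -42.34]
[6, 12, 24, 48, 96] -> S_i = 6*2^i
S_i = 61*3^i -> [61, 183, 549, 1647, 4941]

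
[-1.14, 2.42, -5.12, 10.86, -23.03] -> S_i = -1.14*(-2.12)^i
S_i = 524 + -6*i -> [524, 518, 512, 506, 500]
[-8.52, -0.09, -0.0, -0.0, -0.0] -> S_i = -8.52*0.01^i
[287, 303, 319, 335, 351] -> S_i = 287 + 16*i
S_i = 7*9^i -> [7, 63, 567, 5103, 45927]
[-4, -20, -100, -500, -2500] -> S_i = -4*5^i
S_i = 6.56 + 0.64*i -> [6.56, 7.2, 7.84, 8.48, 9.12]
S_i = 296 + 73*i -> [296, 369, 442, 515, 588]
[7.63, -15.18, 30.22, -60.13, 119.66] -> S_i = 7.63*(-1.99)^i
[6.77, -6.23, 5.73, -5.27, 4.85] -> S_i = 6.77*(-0.92)^i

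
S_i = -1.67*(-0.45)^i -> [-1.67, 0.75, -0.34, 0.15, -0.07]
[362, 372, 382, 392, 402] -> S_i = 362 + 10*i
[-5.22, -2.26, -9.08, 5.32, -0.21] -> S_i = Random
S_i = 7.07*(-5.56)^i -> [7.07, -39.31, 218.56, -1215.19, 6756.45]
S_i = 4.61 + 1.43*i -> [4.61, 6.04, 7.47, 8.9, 10.33]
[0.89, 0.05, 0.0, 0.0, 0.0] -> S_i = 0.89*0.06^i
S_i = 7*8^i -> [7, 56, 448, 3584, 28672]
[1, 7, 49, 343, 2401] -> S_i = 1*7^i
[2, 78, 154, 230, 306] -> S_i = 2 + 76*i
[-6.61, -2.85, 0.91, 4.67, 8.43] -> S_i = -6.61 + 3.76*i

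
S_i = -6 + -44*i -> [-6, -50, -94, -138, -182]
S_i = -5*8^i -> [-5, -40, -320, -2560, -20480]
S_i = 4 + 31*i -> [4, 35, 66, 97, 128]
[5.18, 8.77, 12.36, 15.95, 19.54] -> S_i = 5.18 + 3.59*i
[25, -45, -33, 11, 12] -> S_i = Random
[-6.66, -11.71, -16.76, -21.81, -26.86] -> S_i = -6.66 + -5.05*i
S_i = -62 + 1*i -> [-62, -61, -60, -59, -58]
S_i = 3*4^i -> [3, 12, 48, 192, 768]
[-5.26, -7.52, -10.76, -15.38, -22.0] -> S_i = -5.26*1.43^i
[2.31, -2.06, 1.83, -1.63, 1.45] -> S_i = 2.31*(-0.89)^i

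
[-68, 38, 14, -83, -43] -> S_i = Random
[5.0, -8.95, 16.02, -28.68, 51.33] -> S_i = 5.00*(-1.79)^i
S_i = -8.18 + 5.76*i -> [-8.18, -2.42, 3.34, 9.1, 14.86]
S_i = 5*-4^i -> [5, -20, 80, -320, 1280]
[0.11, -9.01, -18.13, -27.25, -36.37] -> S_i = 0.11 + -9.12*i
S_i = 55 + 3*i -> [55, 58, 61, 64, 67]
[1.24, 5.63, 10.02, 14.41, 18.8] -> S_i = 1.24 + 4.39*i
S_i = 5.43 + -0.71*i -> [5.43, 4.72, 4.01, 3.3, 2.59]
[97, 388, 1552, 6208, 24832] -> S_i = 97*4^i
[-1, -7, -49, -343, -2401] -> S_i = -1*7^i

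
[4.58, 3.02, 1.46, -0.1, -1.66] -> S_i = 4.58 + -1.56*i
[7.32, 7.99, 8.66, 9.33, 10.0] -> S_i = 7.32 + 0.67*i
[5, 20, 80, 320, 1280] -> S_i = 5*4^i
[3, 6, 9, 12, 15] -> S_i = 3 + 3*i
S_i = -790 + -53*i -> [-790, -843, -896, -949, -1002]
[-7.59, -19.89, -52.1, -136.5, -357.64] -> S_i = -7.59*2.62^i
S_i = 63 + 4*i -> [63, 67, 71, 75, 79]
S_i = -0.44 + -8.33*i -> [-0.44, -8.77, -17.1, -25.43, -33.76]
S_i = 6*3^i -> [6, 18, 54, 162, 486]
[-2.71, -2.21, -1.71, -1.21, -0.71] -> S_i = -2.71 + 0.50*i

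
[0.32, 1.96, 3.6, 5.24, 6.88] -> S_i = 0.32 + 1.64*i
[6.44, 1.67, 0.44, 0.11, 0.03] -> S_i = 6.44*0.26^i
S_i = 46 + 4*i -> [46, 50, 54, 58, 62]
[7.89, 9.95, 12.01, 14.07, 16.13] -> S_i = 7.89 + 2.06*i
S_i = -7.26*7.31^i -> [-7.26, -53.07, -387.95, -2835.89, -20730.33]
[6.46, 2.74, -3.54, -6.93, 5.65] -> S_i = Random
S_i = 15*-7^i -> [15, -105, 735, -5145, 36015]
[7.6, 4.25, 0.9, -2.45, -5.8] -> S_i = 7.60 + -3.35*i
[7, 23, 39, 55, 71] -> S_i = 7 + 16*i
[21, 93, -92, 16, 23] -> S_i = Random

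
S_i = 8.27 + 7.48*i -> [8.27, 15.75, 23.23, 30.71, 38.19]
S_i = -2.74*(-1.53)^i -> [-2.74, 4.19, -6.41, 9.81, -15.01]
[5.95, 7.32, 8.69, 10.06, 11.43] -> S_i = 5.95 + 1.37*i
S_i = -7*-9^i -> [-7, 63, -567, 5103, -45927]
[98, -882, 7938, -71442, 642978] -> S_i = 98*-9^i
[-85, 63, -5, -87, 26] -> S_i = Random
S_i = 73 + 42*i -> [73, 115, 157, 199, 241]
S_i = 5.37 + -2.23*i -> [5.37, 3.14, 0.91, -1.32, -3.55]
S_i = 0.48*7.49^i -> [0.48, 3.6, 26.93, 201.69, 1510.67]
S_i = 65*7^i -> [65, 455, 3185, 22295, 156065]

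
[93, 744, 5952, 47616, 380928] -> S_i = 93*8^i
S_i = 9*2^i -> [9, 18, 36, 72, 144]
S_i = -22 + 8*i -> [-22, -14, -6, 2, 10]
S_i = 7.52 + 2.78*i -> [7.52, 10.3, 13.08, 15.86, 18.64]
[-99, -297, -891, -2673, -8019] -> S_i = -99*3^i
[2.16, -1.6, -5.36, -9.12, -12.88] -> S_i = 2.16 + -3.76*i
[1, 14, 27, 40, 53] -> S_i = 1 + 13*i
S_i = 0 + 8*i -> [0, 8, 16, 24, 32]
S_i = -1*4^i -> [-1, -4, -16, -64, -256]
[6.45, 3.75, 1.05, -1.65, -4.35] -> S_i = 6.45 + -2.70*i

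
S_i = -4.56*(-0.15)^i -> [-4.56, 0.68, -0.1, 0.02, -0.0]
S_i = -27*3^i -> [-27, -81, -243, -729, -2187]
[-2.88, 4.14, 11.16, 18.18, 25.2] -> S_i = -2.88 + 7.02*i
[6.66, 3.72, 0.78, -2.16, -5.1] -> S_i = 6.66 + -2.94*i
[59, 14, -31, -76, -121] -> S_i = 59 + -45*i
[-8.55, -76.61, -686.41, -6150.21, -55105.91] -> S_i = -8.55*8.96^i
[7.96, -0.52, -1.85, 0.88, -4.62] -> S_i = Random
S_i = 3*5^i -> [3, 15, 75, 375, 1875]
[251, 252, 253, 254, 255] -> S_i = 251 + 1*i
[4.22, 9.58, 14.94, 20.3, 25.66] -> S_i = 4.22 + 5.36*i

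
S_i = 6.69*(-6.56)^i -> [6.69, -43.89, 287.89, -1888.59, 12389.15]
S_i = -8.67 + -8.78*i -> [-8.67, -17.45, -26.23, -35.01, -43.79]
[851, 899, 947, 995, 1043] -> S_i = 851 + 48*i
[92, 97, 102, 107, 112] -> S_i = 92 + 5*i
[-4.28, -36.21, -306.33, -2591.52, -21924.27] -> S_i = -4.28*8.46^i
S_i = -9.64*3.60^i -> [-9.64, -34.7, -124.93, -449.76, -1619.15]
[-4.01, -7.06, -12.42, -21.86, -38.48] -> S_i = -4.01*1.76^i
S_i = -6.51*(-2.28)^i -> [-6.51, 14.84, -33.84, 77.16, -175.92]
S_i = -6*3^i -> [-6, -18, -54, -162, -486]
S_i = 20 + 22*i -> [20, 42, 64, 86, 108]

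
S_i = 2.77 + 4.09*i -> [2.77, 6.86, 10.95, 15.04, 19.13]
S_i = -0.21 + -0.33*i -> [-0.21, -0.54, -0.87, -1.2, -1.53]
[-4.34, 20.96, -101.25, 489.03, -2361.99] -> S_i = -4.34*(-4.83)^i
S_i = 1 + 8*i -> [1, 9, 17, 25, 33]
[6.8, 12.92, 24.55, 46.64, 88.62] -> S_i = 6.80*1.90^i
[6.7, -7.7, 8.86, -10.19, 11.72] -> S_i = 6.70*(-1.15)^i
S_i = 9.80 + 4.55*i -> [9.8, 14.35, 18.9, 23.45, 28.0]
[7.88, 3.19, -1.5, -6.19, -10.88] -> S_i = 7.88 + -4.69*i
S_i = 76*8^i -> [76, 608, 4864, 38912, 311296]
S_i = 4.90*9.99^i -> [4.9, 48.95, 489.02, 4885.31, 48804.29]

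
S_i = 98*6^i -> [98, 588, 3528, 21168, 127008]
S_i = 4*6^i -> [4, 24, 144, 864, 5184]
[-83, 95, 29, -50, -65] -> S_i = Random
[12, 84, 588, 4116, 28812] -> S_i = 12*7^i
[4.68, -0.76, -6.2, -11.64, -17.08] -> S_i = 4.68 + -5.44*i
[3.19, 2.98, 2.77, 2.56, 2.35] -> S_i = 3.19 + -0.21*i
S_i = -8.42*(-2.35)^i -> [-8.42, 19.79, -46.5, 109.27, -256.79]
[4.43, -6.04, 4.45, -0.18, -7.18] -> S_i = Random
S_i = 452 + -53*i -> [452, 399, 346, 293, 240]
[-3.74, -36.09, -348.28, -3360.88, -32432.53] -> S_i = -3.74*9.65^i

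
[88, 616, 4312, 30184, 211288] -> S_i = 88*7^i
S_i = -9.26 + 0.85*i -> [-9.26, -8.41, -7.56, -6.71, -5.86]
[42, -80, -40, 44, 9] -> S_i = Random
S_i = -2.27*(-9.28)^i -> [-2.27, 21.07, -195.49, 1814.14, -16835.18]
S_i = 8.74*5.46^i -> [8.74, 47.72, 260.55, 1422.62, 7767.51]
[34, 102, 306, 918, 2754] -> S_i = 34*3^i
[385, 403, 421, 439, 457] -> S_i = 385 + 18*i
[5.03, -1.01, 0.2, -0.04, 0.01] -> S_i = 5.03*(-0.20)^i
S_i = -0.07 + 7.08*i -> [-0.07, 7.01, 14.09, 21.17, 28.25]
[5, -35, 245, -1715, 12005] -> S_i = 5*-7^i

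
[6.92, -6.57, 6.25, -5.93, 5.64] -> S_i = 6.92*(-0.95)^i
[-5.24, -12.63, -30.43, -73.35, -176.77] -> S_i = -5.24*2.41^i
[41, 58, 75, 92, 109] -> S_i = 41 + 17*i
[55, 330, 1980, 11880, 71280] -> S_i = 55*6^i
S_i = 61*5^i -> [61, 305, 1525, 7625, 38125]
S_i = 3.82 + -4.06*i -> [3.82, -0.24, -4.3, -8.36, -12.42]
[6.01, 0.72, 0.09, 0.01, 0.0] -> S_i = 6.01*0.12^i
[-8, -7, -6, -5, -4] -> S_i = -8 + 1*i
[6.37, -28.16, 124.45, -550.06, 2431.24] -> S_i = 6.37*(-4.42)^i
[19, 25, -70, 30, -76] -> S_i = Random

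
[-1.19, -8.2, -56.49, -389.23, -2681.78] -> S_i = -1.19*6.89^i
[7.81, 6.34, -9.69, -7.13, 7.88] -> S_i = Random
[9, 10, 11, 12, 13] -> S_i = 9 + 1*i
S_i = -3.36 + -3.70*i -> [-3.36, -7.06, -10.76, -14.46, -18.16]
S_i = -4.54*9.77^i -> [-4.54, -44.36, -433.36, -4233.89, -41365.1]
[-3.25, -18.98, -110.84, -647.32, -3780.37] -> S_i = -3.25*5.84^i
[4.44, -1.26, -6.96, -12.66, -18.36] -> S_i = 4.44 + -5.70*i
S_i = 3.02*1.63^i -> [3.02, 4.92, 8.02, 13.08, 21.32]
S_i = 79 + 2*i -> [79, 81, 83, 85, 87]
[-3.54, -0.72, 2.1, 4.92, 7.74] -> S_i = -3.54 + 2.82*i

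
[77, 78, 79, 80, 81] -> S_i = 77 + 1*i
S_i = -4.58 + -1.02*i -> [-4.58, -5.6, -6.62, -7.64, -8.66]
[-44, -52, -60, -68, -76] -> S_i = -44 + -8*i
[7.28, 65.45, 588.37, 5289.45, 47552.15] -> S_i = 7.28*8.99^i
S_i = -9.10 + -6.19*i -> [-9.1, -15.29, -21.48, -27.67, -33.86]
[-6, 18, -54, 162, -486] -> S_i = -6*-3^i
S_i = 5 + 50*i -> [5, 55, 105, 155, 205]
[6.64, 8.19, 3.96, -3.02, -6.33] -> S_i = Random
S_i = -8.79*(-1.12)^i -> [-8.79, 9.84, -11.03, 12.35, -13.83]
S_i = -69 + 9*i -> [-69, -60, -51, -42, -33]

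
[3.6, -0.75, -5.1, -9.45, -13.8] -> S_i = 3.60 + -4.35*i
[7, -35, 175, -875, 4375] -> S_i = 7*-5^i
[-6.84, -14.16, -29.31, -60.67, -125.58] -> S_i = -6.84*2.07^i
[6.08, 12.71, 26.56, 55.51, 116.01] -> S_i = 6.08*2.09^i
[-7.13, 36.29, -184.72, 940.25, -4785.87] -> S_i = -7.13*(-5.09)^i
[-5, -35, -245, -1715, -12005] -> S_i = -5*7^i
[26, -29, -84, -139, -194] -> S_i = 26 + -55*i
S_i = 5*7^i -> [5, 35, 245, 1715, 12005]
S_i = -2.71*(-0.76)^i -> [-2.71, 2.06, -1.57, 1.19, -0.9]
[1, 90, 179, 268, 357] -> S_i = 1 + 89*i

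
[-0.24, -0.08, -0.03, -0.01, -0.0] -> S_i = -0.24*0.34^i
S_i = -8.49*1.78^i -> [-8.49, -15.11, -26.9, -47.88, -85.23]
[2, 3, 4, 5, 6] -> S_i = 2 + 1*i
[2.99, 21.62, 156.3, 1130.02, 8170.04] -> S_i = 2.99*7.23^i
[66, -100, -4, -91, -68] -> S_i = Random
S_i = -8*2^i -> [-8, -16, -32, -64, -128]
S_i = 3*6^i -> [3, 18, 108, 648, 3888]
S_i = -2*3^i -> [-2, -6, -18, -54, -162]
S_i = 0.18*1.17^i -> [0.18, 0.21, 0.25, 0.29, 0.34]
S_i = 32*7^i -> [32, 224, 1568, 10976, 76832]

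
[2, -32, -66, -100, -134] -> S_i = 2 + -34*i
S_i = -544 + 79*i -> [-544, -465, -386, -307, -228]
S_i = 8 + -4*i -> [8, 4, 0, -4, -8]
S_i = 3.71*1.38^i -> [3.71, 5.12, 7.07, 9.75, 13.46]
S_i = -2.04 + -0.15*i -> [-2.04, -2.19, -2.34, -2.49, -2.64]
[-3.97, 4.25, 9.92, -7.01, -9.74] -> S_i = Random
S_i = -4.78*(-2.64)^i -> [-4.78, 12.62, -33.31, 87.95, -232.19]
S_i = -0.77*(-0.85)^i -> [-0.77, 0.65, -0.56, 0.47, -0.4]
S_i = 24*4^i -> [24, 96, 384, 1536, 6144]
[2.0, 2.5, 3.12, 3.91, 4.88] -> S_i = 2.00*1.25^i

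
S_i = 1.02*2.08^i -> [1.02, 2.12, 4.41, 9.18, 19.09]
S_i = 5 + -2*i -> [5, 3, 1, -1, -3]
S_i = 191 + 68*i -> [191, 259, 327, 395, 463]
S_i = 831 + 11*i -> [831, 842, 853, 864, 875]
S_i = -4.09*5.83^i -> [-4.09, -23.84, -139.01, -810.46, -4724.95]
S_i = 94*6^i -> [94, 564, 3384, 20304, 121824]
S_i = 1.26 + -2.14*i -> [1.26, -0.88, -3.02, -5.16, -7.3]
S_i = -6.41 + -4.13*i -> [-6.41, -10.54, -14.67, -18.8, -22.93]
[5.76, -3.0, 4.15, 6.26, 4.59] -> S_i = Random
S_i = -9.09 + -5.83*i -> [-9.09, -14.92, -20.75, -26.58, -32.41]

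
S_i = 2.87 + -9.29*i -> [2.87, -6.42, -15.71, -25.0, -34.29]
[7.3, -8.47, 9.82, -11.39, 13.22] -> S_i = 7.30*(-1.16)^i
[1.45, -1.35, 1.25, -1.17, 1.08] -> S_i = 1.45*(-0.93)^i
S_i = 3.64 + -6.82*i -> [3.64, -3.18, -10.0, -16.82, -23.64]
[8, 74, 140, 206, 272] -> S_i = 8 + 66*i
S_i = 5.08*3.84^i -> [5.08, 19.51, 74.91, 287.65, 1104.56]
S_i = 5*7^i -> [5, 35, 245, 1715, 12005]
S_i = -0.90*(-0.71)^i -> [-0.9, 0.64, -0.45, 0.32, -0.23]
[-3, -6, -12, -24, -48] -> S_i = -3*2^i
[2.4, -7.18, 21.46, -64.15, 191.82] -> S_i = 2.40*(-2.99)^i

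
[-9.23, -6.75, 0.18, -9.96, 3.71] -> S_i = Random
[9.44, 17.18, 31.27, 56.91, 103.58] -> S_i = 9.44*1.82^i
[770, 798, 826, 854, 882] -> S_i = 770 + 28*i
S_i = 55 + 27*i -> [55, 82, 109, 136, 163]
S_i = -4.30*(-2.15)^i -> [-4.3, 9.24, -19.88, 42.74, -91.88]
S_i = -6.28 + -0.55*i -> [-6.28, -6.83, -7.38, -7.93, -8.48]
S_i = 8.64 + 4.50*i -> [8.64, 13.14, 17.64, 22.14, 26.64]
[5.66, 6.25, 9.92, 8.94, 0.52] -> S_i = Random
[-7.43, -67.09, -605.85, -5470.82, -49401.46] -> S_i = -7.43*9.03^i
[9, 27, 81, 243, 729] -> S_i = 9*3^i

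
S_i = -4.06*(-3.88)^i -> [-4.06, 15.75, -61.12, 237.15, -920.14]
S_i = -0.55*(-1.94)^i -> [-0.55, 1.07, -2.07, 4.02, -7.79]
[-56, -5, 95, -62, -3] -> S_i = Random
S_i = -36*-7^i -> [-36, 252, -1764, 12348, -86436]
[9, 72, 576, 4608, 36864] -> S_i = 9*8^i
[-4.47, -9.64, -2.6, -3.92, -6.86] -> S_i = Random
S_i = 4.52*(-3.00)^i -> [4.52, -13.56, 40.68, -122.04, 366.12]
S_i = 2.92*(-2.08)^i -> [2.92, -6.07, 12.63, -26.28, 54.66]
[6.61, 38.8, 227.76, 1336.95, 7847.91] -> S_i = 6.61*5.87^i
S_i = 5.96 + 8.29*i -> [5.96, 14.25, 22.54, 30.83, 39.12]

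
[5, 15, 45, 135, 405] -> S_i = 5*3^i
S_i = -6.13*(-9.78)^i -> [-6.13, 59.95, -586.32, 5734.26, -56081.02]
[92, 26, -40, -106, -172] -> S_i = 92 + -66*i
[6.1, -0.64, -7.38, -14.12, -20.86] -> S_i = 6.10 + -6.74*i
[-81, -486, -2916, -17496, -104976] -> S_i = -81*6^i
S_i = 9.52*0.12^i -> [9.52, 1.14, 0.14, 0.02, 0.0]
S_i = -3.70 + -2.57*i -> [-3.7, -6.27, -8.84, -11.41, -13.98]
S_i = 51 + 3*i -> [51, 54, 57, 60, 63]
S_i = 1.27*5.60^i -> [1.27, 7.11, 39.83, 223.03, 1248.98]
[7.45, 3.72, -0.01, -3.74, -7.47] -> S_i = 7.45 + -3.73*i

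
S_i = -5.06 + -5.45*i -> [-5.06, -10.51, -15.96, -21.41, -26.86]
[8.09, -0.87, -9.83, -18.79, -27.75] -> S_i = 8.09 + -8.96*i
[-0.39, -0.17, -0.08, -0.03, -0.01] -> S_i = -0.39*0.44^i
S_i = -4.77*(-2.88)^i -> [-4.77, 13.74, -39.56, 113.95, -328.16]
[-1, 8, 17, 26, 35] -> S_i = -1 + 9*i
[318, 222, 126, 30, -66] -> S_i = 318 + -96*i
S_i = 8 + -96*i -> [8, -88, -184, -280, -376]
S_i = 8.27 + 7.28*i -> [8.27, 15.55, 22.83, 30.11, 37.39]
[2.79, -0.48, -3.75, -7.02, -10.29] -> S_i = 2.79 + -3.27*i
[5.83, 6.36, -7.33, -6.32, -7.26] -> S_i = Random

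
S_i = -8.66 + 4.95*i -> [-8.66, -3.71, 1.24, 6.19, 11.14]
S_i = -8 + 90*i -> [-8, 82, 172, 262, 352]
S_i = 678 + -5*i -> [678, 673, 668, 663, 658]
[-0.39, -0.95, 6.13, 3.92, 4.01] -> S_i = Random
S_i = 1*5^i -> [1, 5, 25, 125, 625]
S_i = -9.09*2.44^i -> [-9.09, -22.18, -54.12, -132.05, -322.2]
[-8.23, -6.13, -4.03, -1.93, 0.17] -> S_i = -8.23 + 2.10*i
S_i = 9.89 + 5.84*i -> [9.89, 15.73, 21.57, 27.41, 33.25]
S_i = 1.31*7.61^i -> [1.31, 9.97, 75.86, 577.33, 4393.49]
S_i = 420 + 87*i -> [420, 507, 594, 681, 768]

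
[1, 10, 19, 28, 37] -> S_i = 1 + 9*i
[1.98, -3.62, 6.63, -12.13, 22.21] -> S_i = 1.98*(-1.83)^i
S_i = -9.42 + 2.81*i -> [-9.42, -6.61, -3.8, -0.99, 1.82]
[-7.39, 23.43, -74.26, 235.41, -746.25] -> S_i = -7.39*(-3.17)^i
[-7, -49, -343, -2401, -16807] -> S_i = -7*7^i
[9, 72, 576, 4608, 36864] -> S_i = 9*8^i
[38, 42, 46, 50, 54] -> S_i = 38 + 4*i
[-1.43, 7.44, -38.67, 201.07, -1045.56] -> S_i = -1.43*(-5.20)^i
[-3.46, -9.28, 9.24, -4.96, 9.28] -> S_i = Random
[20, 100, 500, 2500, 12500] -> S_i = 20*5^i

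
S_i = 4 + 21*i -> [4, 25, 46, 67, 88]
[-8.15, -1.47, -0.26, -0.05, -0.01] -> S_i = -8.15*0.18^i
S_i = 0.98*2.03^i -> [0.98, 1.99, 4.04, 8.2, 16.64]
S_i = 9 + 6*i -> [9, 15, 21, 27, 33]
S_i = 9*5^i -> [9, 45, 225, 1125, 5625]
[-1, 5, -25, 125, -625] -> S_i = -1*-5^i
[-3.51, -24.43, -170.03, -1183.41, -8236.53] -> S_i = -3.51*6.96^i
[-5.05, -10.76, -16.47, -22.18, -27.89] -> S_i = -5.05 + -5.71*i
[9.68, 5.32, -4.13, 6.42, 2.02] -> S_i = Random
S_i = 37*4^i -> [37, 148, 592, 2368, 9472]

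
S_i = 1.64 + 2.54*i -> [1.64, 4.18, 6.72, 9.26, 11.8]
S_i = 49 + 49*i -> [49, 98, 147, 196, 245]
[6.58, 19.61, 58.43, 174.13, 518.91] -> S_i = 6.58*2.98^i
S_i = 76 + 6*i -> [76, 82, 88, 94, 100]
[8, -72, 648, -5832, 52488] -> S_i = 8*-9^i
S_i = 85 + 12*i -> [85, 97, 109, 121, 133]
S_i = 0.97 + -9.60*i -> [0.97, -8.63, -18.23, -27.83, -37.43]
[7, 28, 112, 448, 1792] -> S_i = 7*4^i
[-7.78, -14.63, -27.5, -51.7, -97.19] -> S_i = -7.78*1.88^i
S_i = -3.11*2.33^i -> [-3.11, -7.25, -16.88, -39.34, -91.66]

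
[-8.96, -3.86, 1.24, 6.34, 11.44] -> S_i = -8.96 + 5.10*i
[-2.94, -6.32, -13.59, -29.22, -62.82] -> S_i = -2.94*2.15^i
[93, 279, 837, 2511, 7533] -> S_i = 93*3^i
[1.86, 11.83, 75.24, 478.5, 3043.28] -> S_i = 1.86*6.36^i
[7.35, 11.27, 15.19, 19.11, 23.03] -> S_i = 7.35 + 3.92*i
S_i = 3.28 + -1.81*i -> [3.28, 1.47, -0.34, -2.15, -3.96]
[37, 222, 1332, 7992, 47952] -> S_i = 37*6^i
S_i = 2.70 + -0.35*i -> [2.7, 2.35, 2.0, 1.65, 1.3]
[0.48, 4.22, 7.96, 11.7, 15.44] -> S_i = 0.48 + 3.74*i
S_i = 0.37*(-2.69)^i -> [0.37, -1.0, 2.68, -7.2, 19.37]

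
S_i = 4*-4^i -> [4, -16, 64, -256, 1024]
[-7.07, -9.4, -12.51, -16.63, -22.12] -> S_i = -7.07*1.33^i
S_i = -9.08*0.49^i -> [-9.08, -4.45, -2.18, -1.07, -0.52]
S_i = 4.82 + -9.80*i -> [4.82, -4.98, -14.78, -24.58, -34.38]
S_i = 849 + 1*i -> [849, 850, 851, 852, 853]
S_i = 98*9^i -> [98, 882, 7938, 71442, 642978]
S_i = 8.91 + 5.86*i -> [8.91, 14.77, 20.63, 26.49, 32.35]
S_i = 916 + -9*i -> [916, 907, 898, 889, 880]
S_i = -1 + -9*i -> [-1, -10, -19, -28, -37]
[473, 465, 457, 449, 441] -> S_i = 473 + -8*i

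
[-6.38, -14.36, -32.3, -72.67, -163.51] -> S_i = -6.38*2.25^i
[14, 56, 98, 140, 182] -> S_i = 14 + 42*i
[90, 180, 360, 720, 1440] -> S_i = 90*2^i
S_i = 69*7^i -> [69, 483, 3381, 23667, 165669]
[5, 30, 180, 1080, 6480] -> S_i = 5*6^i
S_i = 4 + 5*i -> [4, 9, 14, 19, 24]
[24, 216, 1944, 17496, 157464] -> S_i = 24*9^i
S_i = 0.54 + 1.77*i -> [0.54, 2.31, 4.08, 5.85, 7.62]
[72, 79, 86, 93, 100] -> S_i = 72 + 7*i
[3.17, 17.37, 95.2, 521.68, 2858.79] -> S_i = 3.17*5.48^i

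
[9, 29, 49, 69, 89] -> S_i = 9 + 20*i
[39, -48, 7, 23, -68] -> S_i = Random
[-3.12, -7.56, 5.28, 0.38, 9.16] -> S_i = Random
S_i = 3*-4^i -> [3, -12, 48, -192, 768]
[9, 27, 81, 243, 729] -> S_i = 9*3^i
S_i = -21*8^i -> [-21, -168, -1344, -10752, -86016]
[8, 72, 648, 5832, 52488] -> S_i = 8*9^i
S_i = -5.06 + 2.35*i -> [-5.06, -2.71, -0.36, 1.99, 4.34]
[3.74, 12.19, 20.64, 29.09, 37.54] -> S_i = 3.74 + 8.45*i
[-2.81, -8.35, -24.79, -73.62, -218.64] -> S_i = -2.81*2.97^i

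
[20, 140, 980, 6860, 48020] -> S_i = 20*7^i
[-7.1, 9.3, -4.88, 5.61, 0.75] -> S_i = Random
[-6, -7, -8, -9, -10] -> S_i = -6 + -1*i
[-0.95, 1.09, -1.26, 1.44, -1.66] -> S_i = -0.95*(-1.15)^i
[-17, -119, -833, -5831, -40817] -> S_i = -17*7^i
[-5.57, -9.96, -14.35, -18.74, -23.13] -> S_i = -5.57 + -4.39*i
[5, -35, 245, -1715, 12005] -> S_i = 5*-7^i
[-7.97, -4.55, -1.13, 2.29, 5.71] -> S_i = -7.97 + 3.42*i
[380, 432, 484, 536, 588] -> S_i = 380 + 52*i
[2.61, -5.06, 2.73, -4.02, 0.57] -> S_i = Random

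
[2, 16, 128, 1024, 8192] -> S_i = 2*8^i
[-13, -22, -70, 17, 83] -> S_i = Random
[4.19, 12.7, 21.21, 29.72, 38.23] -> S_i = 4.19 + 8.51*i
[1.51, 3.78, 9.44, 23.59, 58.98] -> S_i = 1.51*2.50^i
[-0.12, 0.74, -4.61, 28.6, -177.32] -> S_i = -0.12*(-6.20)^i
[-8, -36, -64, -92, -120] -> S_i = -8 + -28*i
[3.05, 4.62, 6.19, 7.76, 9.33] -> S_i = 3.05 + 1.57*i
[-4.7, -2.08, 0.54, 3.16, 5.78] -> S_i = -4.70 + 2.62*i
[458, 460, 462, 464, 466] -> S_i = 458 + 2*i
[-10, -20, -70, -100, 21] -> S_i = Random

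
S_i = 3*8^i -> [3, 24, 192, 1536, 12288]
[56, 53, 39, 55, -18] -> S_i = Random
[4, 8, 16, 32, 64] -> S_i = 4*2^i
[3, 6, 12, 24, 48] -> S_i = 3*2^i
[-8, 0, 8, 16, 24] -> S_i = -8 + 8*i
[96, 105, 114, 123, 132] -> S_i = 96 + 9*i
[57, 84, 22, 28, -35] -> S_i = Random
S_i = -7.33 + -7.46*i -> [-7.33, -14.79, -22.25, -29.71, -37.17]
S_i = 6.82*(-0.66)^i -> [6.82, -4.5, 2.97, -1.96, 1.29]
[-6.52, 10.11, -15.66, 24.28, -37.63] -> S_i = -6.52*(-1.55)^i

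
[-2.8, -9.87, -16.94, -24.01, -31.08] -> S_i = -2.80 + -7.07*i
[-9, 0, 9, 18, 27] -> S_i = -9 + 9*i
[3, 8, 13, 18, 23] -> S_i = 3 + 5*i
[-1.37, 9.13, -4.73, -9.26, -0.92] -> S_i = Random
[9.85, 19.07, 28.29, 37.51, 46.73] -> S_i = 9.85 + 9.22*i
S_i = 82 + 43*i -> [82, 125, 168, 211, 254]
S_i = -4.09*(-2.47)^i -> [-4.09, 10.1, -24.95, 61.63, -152.23]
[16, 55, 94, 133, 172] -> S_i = 16 + 39*i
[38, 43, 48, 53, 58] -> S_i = 38 + 5*i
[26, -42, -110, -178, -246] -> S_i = 26 + -68*i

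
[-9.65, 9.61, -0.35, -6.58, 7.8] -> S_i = Random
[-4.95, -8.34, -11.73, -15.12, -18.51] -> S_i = -4.95 + -3.39*i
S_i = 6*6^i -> [6, 36, 216, 1296, 7776]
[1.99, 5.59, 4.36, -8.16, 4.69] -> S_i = Random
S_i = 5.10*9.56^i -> [5.1, 48.76, 466.11, 4455.99, 42599.23]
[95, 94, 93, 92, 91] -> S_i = 95 + -1*i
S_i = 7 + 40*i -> [7, 47, 87, 127, 167]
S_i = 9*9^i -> [9, 81, 729, 6561, 59049]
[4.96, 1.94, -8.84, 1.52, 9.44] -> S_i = Random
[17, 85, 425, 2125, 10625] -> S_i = 17*5^i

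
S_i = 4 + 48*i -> [4, 52, 100, 148, 196]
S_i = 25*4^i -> [25, 100, 400, 1600, 6400]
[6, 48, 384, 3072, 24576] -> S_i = 6*8^i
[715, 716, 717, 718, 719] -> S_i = 715 + 1*i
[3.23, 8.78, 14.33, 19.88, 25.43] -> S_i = 3.23 + 5.55*i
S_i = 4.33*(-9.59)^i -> [4.33, -41.52, 398.22, -3818.95, 36623.71]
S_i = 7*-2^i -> [7, -14, 28, -56, 112]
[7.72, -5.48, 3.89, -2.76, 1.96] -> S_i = 7.72*(-0.71)^i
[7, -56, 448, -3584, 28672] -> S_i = 7*-8^i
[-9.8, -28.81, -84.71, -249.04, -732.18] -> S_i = -9.80*2.94^i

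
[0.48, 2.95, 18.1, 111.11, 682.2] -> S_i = 0.48*6.14^i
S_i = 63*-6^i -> [63, -378, 2268, -13608, 81648]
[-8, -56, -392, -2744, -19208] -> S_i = -8*7^i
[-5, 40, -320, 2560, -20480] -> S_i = -5*-8^i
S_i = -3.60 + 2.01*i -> [-3.6, -1.59, 0.42, 2.43, 4.44]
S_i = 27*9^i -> [27, 243, 2187, 19683, 177147]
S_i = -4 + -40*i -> [-4, -44, -84, -124, -164]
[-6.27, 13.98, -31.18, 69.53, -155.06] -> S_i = -6.27*(-2.23)^i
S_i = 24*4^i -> [24, 96, 384, 1536, 6144]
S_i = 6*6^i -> [6, 36, 216, 1296, 7776]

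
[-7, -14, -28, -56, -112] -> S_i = -7*2^i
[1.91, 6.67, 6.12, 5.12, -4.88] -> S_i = Random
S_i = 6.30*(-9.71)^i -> [6.3, -61.17, 593.99, -5767.64, 56003.8]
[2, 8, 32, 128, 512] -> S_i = 2*4^i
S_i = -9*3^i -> [-9, -27, -81, -243, -729]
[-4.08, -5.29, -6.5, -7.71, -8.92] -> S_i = -4.08 + -1.21*i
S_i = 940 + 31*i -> [940, 971, 1002, 1033, 1064]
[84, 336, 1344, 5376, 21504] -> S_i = 84*4^i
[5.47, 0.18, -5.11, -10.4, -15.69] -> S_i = 5.47 + -5.29*i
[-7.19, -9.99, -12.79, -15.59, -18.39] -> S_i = -7.19 + -2.80*i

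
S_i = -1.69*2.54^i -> [-1.69, -4.29, -10.9, -27.69, -70.34]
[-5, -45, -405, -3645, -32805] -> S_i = -5*9^i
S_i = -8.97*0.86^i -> [-8.97, -7.71, -6.63, -5.71, -4.91]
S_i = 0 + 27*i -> [0, 27, 54, 81, 108]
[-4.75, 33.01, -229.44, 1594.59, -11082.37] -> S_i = -4.75*(-6.95)^i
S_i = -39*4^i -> [-39, -156, -624, -2496, -9984]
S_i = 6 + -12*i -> [6, -6, -18, -30, -42]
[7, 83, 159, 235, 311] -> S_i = 7 + 76*i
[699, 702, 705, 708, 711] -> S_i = 699 + 3*i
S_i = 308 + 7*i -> [308, 315, 322, 329, 336]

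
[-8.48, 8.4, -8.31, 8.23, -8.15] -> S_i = -8.48*(-0.99)^i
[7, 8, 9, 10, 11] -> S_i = 7 + 1*i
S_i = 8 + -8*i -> [8, 0, -8, -16, -24]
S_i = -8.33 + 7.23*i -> [-8.33, -1.1, 6.13, 13.36, 20.59]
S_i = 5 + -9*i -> [5, -4, -13, -22, -31]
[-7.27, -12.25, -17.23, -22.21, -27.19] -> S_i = -7.27 + -4.98*i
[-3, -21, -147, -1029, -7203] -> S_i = -3*7^i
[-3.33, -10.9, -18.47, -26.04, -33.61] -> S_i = -3.33 + -7.57*i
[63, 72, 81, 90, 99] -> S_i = 63 + 9*i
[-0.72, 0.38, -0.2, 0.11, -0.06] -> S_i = -0.72*(-0.53)^i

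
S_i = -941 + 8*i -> [-941, -933, -925, -917, -909]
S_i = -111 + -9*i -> [-111, -120, -129, -138, -147]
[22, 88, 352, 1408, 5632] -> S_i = 22*4^i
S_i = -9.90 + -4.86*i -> [-9.9, -14.76, -19.62, -24.48, -29.34]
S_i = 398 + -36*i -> [398, 362, 326, 290, 254]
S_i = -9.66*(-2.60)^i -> [-9.66, 25.12, -65.3, 169.78, -441.44]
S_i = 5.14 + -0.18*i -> [5.14, 4.96, 4.78, 4.6, 4.42]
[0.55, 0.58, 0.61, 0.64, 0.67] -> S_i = 0.55 + 0.03*i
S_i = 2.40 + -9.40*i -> [2.4, -7.0, -16.4, -25.8, -35.2]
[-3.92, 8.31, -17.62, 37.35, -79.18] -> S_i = -3.92*(-2.12)^i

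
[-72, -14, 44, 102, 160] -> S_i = -72 + 58*i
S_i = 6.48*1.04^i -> [6.48, 6.74, 7.01, 7.29, 7.58]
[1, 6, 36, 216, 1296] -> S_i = 1*6^i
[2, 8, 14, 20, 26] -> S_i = 2 + 6*i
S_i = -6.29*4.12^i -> [-6.29, -25.91, -106.77, -439.89, -1812.34]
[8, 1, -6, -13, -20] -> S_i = 8 + -7*i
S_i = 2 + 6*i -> [2, 8, 14, 20, 26]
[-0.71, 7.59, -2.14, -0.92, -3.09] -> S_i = Random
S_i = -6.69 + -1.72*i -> [-6.69, -8.41, -10.13, -11.85, -13.57]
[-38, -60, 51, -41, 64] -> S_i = Random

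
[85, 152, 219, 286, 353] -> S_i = 85 + 67*i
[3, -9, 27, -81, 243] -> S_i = 3*-3^i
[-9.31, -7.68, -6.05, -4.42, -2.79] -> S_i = -9.31 + 1.63*i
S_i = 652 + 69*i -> [652, 721, 790, 859, 928]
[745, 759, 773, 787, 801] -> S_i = 745 + 14*i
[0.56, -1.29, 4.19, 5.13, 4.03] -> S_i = Random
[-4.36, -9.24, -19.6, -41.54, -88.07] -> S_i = -4.36*2.12^i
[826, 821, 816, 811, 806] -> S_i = 826 + -5*i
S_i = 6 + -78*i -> [6, -72, -150, -228, -306]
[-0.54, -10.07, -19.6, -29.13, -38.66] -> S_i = -0.54 + -9.53*i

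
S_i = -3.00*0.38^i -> [-3.0, -1.14, -0.43, -0.16, -0.06]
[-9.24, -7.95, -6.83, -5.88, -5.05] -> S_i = -9.24*0.86^i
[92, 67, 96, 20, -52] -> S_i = Random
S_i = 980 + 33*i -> [980, 1013, 1046, 1079, 1112]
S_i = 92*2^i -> [92, 184, 368, 736, 1472]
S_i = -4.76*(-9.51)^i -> [-4.76, 45.27, -430.49, 4094.01, -38934.0]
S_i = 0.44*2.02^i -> [0.44, 0.89, 1.8, 3.63, 7.33]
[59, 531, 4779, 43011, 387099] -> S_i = 59*9^i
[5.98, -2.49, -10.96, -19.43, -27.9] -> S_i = 5.98 + -8.47*i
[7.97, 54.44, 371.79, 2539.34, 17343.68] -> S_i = 7.97*6.83^i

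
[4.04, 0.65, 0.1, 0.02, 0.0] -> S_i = 4.04*0.16^i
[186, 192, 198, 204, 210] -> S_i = 186 + 6*i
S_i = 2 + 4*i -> [2, 6, 10, 14, 18]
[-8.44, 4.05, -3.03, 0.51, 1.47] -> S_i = Random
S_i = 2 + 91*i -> [2, 93, 184, 275, 366]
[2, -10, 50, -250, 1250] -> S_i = 2*-5^i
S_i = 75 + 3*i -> [75, 78, 81, 84, 87]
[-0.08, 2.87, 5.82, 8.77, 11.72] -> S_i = -0.08 + 2.95*i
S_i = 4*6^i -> [4, 24, 144, 864, 5184]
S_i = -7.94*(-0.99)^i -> [-7.94, 7.86, -7.78, 7.7, -7.63]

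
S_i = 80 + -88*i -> [80, -8, -96, -184, -272]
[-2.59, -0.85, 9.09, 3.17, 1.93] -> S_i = Random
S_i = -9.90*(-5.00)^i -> [-9.9, 49.5, -247.5, 1237.5, -6187.5]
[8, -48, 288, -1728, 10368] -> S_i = 8*-6^i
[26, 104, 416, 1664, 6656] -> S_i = 26*4^i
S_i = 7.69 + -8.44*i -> [7.69, -0.75, -9.19, -17.63, -26.07]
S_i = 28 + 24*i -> [28, 52, 76, 100, 124]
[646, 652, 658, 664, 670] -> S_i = 646 + 6*i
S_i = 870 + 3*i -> [870, 873, 876, 879, 882]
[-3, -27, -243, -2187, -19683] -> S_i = -3*9^i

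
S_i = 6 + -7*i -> [6, -1, -8, -15, -22]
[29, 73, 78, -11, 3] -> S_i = Random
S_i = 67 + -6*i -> [67, 61, 55, 49, 43]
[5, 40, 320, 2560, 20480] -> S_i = 5*8^i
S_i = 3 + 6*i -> [3, 9, 15, 21, 27]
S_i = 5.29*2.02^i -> [5.29, 10.69, 21.59, 43.6, 88.08]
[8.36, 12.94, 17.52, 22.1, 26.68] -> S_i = 8.36 + 4.58*i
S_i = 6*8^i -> [6, 48, 384, 3072, 24576]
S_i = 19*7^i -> [19, 133, 931, 6517, 45619]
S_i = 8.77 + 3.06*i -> [8.77, 11.83, 14.89, 17.95, 21.01]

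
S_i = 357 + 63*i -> [357, 420, 483, 546, 609]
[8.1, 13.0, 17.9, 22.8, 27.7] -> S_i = 8.10 + 4.90*i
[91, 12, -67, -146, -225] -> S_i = 91 + -79*i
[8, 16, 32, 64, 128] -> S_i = 8*2^i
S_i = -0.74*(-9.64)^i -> [-0.74, 7.13, -68.77, 662.92, -6390.57]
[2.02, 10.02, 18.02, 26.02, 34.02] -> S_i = 2.02 + 8.00*i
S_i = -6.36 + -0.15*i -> [-6.36, -6.51, -6.66, -6.81, -6.96]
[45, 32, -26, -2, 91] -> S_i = Random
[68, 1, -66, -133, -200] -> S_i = 68 + -67*i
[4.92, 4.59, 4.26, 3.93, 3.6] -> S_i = 4.92 + -0.33*i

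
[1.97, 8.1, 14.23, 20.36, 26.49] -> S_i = 1.97 + 6.13*i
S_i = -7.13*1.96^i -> [-7.13, -13.97, -27.39, -53.69, -105.22]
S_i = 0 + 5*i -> [0, 5, 10, 15, 20]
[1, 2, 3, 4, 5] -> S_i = 1 + 1*i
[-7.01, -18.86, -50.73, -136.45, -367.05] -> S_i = -7.01*2.69^i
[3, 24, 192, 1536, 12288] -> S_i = 3*8^i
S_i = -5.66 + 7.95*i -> [-5.66, 2.29, 10.24, 18.19, 26.14]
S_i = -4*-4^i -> [-4, 16, -64, 256, -1024]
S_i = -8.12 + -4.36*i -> [-8.12, -12.48, -16.84, -21.2, -25.56]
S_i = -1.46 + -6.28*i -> [-1.46, -7.74, -14.02, -20.3, -26.58]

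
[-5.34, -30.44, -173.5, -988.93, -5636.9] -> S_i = -5.34*5.70^i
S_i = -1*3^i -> [-1, -3, -9, -27, -81]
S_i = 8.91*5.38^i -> [8.91, 47.94, 257.89, 1387.47, 7464.6]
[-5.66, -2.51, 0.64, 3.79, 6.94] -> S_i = -5.66 + 3.15*i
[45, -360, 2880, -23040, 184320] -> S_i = 45*-8^i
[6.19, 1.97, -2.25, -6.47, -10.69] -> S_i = 6.19 + -4.22*i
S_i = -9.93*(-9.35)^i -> [-9.93, 92.85, -868.11, 8116.79, -75891.95]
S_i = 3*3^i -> [3, 9, 27, 81, 243]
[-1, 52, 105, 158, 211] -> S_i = -1 + 53*i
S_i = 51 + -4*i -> [51, 47, 43, 39, 35]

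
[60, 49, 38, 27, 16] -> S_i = 60 + -11*i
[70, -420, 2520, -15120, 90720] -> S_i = 70*-6^i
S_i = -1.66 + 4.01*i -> [-1.66, 2.35, 6.36, 10.37, 14.38]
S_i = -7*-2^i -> [-7, 14, -28, 56, -112]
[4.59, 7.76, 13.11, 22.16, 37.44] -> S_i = 4.59*1.69^i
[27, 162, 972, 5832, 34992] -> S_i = 27*6^i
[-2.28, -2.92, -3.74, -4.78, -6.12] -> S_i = -2.28*1.28^i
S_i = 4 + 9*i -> [4, 13, 22, 31, 40]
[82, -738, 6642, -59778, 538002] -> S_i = 82*-9^i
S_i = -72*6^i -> [-72, -432, -2592, -15552, -93312]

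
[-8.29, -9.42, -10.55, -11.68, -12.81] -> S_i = -8.29 + -1.13*i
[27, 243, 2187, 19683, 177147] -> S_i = 27*9^i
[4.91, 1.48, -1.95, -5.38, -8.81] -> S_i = 4.91 + -3.43*i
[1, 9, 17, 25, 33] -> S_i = 1 + 8*i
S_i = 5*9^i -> [5, 45, 405, 3645, 32805]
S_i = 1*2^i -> [1, 2, 4, 8, 16]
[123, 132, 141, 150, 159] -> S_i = 123 + 9*i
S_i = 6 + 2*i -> [6, 8, 10, 12, 14]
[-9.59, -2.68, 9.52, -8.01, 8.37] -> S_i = Random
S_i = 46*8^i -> [46, 368, 2944, 23552, 188416]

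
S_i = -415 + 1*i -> [-415, -414, -413, -412, -411]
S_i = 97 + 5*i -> [97, 102, 107, 112, 117]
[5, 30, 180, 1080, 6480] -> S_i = 5*6^i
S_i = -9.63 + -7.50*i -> [-9.63, -17.13, -24.63, -32.13, -39.63]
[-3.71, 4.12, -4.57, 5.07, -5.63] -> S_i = -3.71*(-1.11)^i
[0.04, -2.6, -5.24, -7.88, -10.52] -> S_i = 0.04 + -2.64*i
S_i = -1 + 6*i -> [-1, 5, 11, 17, 23]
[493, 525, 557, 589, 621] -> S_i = 493 + 32*i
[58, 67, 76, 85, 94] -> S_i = 58 + 9*i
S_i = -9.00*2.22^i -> [-9.0, -19.98, -44.36, -98.47, -218.6]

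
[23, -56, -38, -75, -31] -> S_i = Random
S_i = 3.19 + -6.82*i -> [3.19, -3.63, -10.45, -17.27, -24.09]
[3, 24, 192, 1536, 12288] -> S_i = 3*8^i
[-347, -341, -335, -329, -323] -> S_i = -347 + 6*i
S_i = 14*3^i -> [14, 42, 126, 378, 1134]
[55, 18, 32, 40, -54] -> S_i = Random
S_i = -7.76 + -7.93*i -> [-7.76, -15.69, -23.62, -31.55, -39.48]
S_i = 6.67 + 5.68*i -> [6.67, 12.35, 18.03, 23.71, 29.39]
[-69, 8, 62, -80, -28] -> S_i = Random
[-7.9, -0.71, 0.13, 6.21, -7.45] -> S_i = Random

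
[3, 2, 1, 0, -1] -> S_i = 3 + -1*i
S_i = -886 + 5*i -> [-886, -881, -876, -871, -866]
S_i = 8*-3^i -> [8, -24, 72, -216, 648]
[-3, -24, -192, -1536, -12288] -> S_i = -3*8^i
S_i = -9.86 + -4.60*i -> [-9.86, -14.46, -19.06, -23.66, -28.26]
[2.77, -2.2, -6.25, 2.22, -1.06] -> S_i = Random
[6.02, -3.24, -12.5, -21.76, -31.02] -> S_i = 6.02 + -9.26*i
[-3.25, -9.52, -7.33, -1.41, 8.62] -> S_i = Random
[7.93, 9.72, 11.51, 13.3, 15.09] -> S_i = 7.93 + 1.79*i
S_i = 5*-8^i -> [5, -40, 320, -2560, 20480]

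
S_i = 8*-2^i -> [8, -16, 32, -64, 128]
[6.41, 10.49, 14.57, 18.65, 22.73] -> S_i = 6.41 + 4.08*i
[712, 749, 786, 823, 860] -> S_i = 712 + 37*i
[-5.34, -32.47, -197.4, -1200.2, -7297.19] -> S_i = -5.34*6.08^i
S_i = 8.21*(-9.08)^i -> [8.21, -74.55, 676.88, -6146.12, 55806.73]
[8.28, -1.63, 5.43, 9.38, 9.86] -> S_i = Random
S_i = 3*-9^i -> [3, -27, 243, -2187, 19683]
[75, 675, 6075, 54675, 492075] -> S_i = 75*9^i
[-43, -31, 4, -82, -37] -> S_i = Random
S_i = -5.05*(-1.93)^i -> [-5.05, 9.75, -18.81, 36.3, -70.07]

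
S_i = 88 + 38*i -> [88, 126, 164, 202, 240]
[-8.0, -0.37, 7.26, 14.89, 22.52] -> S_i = -8.00 + 7.63*i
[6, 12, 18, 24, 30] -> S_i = 6 + 6*i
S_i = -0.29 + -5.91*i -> [-0.29, -6.2, -12.11, -18.02, -23.93]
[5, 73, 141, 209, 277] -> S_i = 5 + 68*i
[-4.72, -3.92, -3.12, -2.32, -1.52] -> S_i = -4.72 + 0.80*i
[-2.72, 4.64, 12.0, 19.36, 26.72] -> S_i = -2.72 + 7.36*i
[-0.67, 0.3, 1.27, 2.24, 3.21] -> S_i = -0.67 + 0.97*i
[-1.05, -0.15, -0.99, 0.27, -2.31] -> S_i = Random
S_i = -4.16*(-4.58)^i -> [-4.16, 19.05, -87.26, 399.66, -1830.44]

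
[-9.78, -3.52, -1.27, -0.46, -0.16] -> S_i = -9.78*0.36^i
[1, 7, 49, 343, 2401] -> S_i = 1*7^i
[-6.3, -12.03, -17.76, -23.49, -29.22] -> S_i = -6.30 + -5.73*i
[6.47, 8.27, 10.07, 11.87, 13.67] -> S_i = 6.47 + 1.80*i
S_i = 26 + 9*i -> [26, 35, 44, 53, 62]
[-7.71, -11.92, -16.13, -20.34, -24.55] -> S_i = -7.71 + -4.21*i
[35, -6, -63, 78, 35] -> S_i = Random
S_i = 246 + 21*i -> [246, 267, 288, 309, 330]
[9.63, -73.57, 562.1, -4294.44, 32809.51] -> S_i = 9.63*(-7.64)^i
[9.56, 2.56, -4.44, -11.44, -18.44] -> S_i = 9.56 + -7.00*i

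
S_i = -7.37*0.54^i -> [-7.37, -3.98, -2.15, -1.16, -0.63]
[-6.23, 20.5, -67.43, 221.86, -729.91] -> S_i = -6.23*(-3.29)^i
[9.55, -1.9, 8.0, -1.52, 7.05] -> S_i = Random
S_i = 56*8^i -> [56, 448, 3584, 28672, 229376]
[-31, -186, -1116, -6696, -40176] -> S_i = -31*6^i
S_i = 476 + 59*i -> [476, 535, 594, 653, 712]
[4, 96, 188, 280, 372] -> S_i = 4 + 92*i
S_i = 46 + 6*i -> [46, 52, 58, 64, 70]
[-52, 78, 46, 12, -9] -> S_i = Random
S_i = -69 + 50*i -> [-69, -19, 31, 81, 131]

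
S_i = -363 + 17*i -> [-363, -346, -329, -312, -295]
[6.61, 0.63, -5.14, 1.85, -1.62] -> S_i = Random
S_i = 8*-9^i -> [8, -72, 648, -5832, 52488]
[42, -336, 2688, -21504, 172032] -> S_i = 42*-8^i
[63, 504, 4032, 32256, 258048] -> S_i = 63*8^i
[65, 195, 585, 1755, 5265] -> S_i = 65*3^i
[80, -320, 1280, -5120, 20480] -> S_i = 80*-4^i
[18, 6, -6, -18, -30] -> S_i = 18 + -12*i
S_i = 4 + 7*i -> [4, 11, 18, 25, 32]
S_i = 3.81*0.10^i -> [3.81, 0.38, 0.04, 0.0, 0.0]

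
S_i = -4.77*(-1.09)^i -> [-4.77, 5.2, -5.67, 6.18, -6.73]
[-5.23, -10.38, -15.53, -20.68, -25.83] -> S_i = -5.23 + -5.15*i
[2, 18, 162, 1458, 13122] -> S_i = 2*9^i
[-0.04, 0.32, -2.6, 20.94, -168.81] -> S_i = -0.04*(-8.06)^i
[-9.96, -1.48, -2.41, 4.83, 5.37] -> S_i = Random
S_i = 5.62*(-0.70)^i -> [5.62, -3.93, 2.75, -1.93, 1.35]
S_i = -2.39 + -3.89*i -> [-2.39, -6.28, -10.17, -14.06, -17.95]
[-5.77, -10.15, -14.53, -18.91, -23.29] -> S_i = -5.77 + -4.38*i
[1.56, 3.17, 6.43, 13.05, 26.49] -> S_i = 1.56*2.03^i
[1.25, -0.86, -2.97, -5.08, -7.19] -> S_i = 1.25 + -2.11*i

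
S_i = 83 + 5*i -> [83, 88, 93, 98, 103]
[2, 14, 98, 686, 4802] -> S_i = 2*7^i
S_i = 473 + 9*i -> [473, 482, 491, 500, 509]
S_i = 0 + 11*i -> [0, 11, 22, 33, 44]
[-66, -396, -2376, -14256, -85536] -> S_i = -66*6^i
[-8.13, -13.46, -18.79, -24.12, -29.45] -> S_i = -8.13 + -5.33*i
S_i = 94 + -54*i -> [94, 40, -14, -68, -122]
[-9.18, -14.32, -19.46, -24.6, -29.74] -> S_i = -9.18 + -5.14*i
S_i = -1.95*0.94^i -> [-1.95, -1.83, -1.72, -1.62, -1.52]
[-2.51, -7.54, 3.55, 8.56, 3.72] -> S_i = Random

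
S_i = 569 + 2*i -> [569, 571, 573, 575, 577]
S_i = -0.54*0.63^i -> [-0.54, -0.34, -0.21, -0.14, -0.09]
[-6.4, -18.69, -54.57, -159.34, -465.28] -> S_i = -6.40*2.92^i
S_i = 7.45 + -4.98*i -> [7.45, 2.47, -2.51, -7.49, -12.47]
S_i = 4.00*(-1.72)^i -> [4.0, -6.88, 11.83, -20.35, 35.01]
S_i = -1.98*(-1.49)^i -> [-1.98, 2.95, -4.4, 6.55, -9.76]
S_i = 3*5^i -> [3, 15, 75, 375, 1875]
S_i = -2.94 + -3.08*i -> [-2.94, -6.02, -9.1, -12.18, -15.26]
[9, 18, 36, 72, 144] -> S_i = 9*2^i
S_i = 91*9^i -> [91, 819, 7371, 66339, 597051]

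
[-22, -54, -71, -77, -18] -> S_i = Random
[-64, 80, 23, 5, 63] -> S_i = Random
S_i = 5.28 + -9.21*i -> [5.28, -3.93, -13.14, -22.35, -31.56]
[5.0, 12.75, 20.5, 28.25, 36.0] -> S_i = 5.00 + 7.75*i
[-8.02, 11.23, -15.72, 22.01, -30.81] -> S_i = -8.02*(-1.40)^i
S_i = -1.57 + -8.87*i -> [-1.57, -10.44, -19.31, -28.18, -37.05]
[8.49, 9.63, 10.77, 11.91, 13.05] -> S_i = 8.49 + 1.14*i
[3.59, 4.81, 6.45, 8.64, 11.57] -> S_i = 3.59*1.34^i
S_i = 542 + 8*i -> [542, 550, 558, 566, 574]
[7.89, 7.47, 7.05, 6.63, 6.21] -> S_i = 7.89 + -0.42*i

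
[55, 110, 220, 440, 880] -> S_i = 55*2^i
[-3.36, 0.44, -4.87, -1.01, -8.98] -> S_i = Random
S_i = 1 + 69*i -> [1, 70, 139, 208, 277]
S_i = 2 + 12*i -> [2, 14, 26, 38, 50]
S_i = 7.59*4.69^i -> [7.59, 35.6, 166.95, 783.0, 3672.26]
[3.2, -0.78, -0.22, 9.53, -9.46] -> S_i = Random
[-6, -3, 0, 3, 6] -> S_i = -6 + 3*i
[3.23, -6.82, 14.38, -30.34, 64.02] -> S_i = 3.23*(-2.11)^i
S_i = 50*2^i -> [50, 100, 200, 400, 800]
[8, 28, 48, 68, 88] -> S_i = 8 + 20*i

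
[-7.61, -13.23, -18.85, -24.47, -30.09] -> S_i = -7.61 + -5.62*i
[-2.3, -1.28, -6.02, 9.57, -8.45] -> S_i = Random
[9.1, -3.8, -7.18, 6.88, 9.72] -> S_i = Random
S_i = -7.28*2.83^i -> [-7.28, -20.6, -58.3, -165.0, -466.96]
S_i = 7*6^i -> [7, 42, 252, 1512, 9072]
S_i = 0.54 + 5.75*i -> [0.54, 6.29, 12.04, 17.79, 23.54]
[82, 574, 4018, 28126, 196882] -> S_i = 82*7^i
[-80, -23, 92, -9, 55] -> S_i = Random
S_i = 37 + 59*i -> [37, 96, 155, 214, 273]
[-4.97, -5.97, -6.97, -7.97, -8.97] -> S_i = -4.97 + -1.00*i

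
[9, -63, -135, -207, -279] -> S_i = 9 + -72*i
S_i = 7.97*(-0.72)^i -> [7.97, -5.74, 4.13, -2.97, 2.14]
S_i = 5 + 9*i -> [5, 14, 23, 32, 41]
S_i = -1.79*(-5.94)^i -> [-1.79, 10.63, -63.16, 375.16, -2228.43]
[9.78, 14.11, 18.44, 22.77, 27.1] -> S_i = 9.78 + 4.33*i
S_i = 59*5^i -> [59, 295, 1475, 7375, 36875]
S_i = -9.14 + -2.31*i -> [-9.14, -11.45, -13.76, -16.07, -18.38]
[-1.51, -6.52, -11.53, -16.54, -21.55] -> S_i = -1.51 + -5.01*i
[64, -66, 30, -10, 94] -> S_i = Random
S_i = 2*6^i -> [2, 12, 72, 432, 2592]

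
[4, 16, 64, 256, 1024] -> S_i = 4*4^i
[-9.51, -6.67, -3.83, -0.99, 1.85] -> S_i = -9.51 + 2.84*i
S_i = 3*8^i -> [3, 24, 192, 1536, 12288]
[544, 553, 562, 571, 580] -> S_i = 544 + 9*i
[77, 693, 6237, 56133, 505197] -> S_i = 77*9^i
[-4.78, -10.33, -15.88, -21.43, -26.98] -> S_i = -4.78 + -5.55*i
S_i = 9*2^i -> [9, 18, 36, 72, 144]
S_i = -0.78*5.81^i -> [-0.78, -4.53, -26.33, -152.98, -888.79]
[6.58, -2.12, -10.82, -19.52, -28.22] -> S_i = 6.58 + -8.70*i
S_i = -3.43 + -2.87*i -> [-3.43, -6.3, -9.17, -12.04, -14.91]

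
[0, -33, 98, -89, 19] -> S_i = Random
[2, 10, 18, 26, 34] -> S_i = 2 + 8*i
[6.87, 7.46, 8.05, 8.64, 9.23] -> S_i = 6.87 + 0.59*i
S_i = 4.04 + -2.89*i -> [4.04, 1.15, -1.74, -4.63, -7.52]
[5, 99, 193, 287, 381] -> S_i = 5 + 94*i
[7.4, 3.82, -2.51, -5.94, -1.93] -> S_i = Random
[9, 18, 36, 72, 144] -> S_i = 9*2^i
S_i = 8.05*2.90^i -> [8.05, 23.35, 67.7, 196.33, 569.36]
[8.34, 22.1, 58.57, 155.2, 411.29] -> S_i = 8.34*2.65^i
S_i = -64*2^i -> [-64, -128, -256, -512, -1024]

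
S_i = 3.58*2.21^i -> [3.58, 7.91, 17.49, 38.64, 85.4]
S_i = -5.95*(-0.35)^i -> [-5.95, 2.08, -0.73, 0.26, -0.09]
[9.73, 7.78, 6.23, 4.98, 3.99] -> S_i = 9.73*0.80^i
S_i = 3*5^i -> [3, 15, 75, 375, 1875]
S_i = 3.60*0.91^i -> [3.6, 3.28, 2.98, 2.71, 2.47]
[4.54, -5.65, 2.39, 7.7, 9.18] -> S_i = Random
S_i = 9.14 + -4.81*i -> [9.14, 4.33, -0.48, -5.29, -10.1]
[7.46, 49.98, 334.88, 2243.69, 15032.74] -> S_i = 7.46*6.70^i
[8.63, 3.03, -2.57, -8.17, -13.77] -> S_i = 8.63 + -5.60*i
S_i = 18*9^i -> [18, 162, 1458, 13122, 118098]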